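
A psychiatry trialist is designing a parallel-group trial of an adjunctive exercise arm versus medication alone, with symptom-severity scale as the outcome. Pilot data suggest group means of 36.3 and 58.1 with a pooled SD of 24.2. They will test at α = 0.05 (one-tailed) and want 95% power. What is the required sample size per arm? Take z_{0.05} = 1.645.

n = 27 per group

Cohen's d = |M₁ − M₂| / SD_pooled = |36.3 − 58.1| / 24.2 = 21.8 / 24.2 = 0.901.
For two independent groups with equal n: n = 2·((z_{α} + z_β) / d)².
z_{α} + z_β = 1.645 + 1.645 = 3.290.
n = 2 × (3.290 / 0.901)² = 2 × 3.651² = 2 × 13.33 = 26.7.
Round up to the next whole participant.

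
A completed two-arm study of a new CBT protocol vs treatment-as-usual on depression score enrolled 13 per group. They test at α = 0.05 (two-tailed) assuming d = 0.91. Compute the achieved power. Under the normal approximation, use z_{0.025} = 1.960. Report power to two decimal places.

For two equal groups, power = Φ(d·√(n/2) − z_{α/2}).
d·√(n/2) = 0.91 × √(13/2) = 0.91 × 2.550 = 2.320.
z_β = 2.320 − 1.960 = 0.360.
Power = Φ(0.360) = 0.641.

power ≈ 0.64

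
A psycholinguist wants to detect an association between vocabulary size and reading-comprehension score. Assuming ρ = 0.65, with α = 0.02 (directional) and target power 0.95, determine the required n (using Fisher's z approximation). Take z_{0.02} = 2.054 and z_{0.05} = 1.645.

n = 26

Fisher's z: C = ½·ln((1+r)/(1−r)) = ½·ln(4.7143) = 0.7753.
n = ((z_{α} + z_β)/C)² + 3.
(2.054 + 1.645) / 0.7753 = 3.699 / 0.7753 = 4.771.
n = 4.771² + 3 = 22.76 + 3 = 25.8.
Round up.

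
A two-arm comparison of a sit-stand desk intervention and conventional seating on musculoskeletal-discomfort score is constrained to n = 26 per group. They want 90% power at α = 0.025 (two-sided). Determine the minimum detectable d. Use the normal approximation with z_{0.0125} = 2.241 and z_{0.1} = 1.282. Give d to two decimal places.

For two independent groups of n = 26 each: d_min = (z_{α/2} + z_β)·√(2/n).
z-sum = 2.241 + 1.282 = 3.523.
d_min = 3.523 × √(2/26) = 3.523 × 0.2774 = 0.977.

d_min ≈ 0.98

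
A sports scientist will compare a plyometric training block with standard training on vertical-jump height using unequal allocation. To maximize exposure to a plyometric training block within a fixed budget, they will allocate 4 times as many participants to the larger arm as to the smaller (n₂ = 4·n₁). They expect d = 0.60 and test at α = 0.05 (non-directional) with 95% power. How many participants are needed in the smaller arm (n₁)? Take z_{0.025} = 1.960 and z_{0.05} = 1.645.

n₁ = 46

With allocation ratio k = n₂/n₁ = 4, Var(x̄₁−x̄₂) = σ²(1/n₁ + 1/(k·n₁)) = σ²·(k+1)/(k·n₁).
So n₁ = (1 + 1/k)·((z_{α/2} + z_β)/d)² = 1.250 × (3.605/0.60)².
n₁ = 1.250 × 36.10 = 45.1.
Round up: n₁ = 46, giving n₂ = 4 × 46 = 184.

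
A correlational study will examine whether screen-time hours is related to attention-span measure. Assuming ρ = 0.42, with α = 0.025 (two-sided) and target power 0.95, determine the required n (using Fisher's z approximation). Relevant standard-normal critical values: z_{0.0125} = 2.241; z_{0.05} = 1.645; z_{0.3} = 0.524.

n = 79

Fisher's z: C = ½·ln((1+r)/(1−r)) = ½·ln(2.4483) = 0.4477.
n = ((z_{α/2} + z_β)/C)² + 3.
(2.241 + 1.645) / 0.4477 = 3.886 / 0.4477 = 8.680.
n = 8.680² + 3 = 75.34 + 3 = 78.3.
Round up.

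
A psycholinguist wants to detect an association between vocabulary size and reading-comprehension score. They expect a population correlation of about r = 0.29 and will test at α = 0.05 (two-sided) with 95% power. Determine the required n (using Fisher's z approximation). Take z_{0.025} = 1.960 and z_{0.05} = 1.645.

n = 149

Fisher's z: C = ½·ln((1+r)/(1−r)) = ½·ln(1.8169) = 0.2986.
n = ((z_{α/2} + z_β)/C)² + 3.
(1.960 + 1.645) / 0.2986 = 3.605 / 0.2986 = 12.073.
n = 12.073² + 3 = 145.76 + 3 = 148.8.
Round up.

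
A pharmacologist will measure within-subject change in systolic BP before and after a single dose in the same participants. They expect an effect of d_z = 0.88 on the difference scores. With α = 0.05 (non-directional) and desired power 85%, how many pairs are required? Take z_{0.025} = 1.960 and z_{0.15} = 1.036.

For a paired (one-sample on differences) test: n = ((z_{α/2} + z_β) / d)².
z_{α/2} + z_β = 1.960 + 1.036 = 2.996.
n = (2.996 / 0.88)² = 3.405² = 11.59.
Round up.

n = 12 pairs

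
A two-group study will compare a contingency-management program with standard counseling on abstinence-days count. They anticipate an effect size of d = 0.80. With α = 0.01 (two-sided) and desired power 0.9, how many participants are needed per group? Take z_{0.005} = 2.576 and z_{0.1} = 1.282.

n = 47 per group

For two independent groups with equal n: n = 2·((z_{α/2} + z_β) / d)².
z_{α/2} + z_β = 2.576 + 1.282 = 3.858.
n = 2 × (3.858 / 0.80)² = 2 × 4.822² = 2 × 23.26 = 46.5.
Round up to the next whole participant.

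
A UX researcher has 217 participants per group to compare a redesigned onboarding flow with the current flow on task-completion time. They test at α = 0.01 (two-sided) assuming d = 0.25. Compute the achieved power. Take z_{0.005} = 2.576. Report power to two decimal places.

power ≈ 0.51

For two equal groups, power = Φ(d·√(n/2) − z_{α/2}).
d·√(n/2) = 0.25 × √(217/2) = 0.25 × 10.416 = 2.604.
z_β = 2.604 − 2.576 = 0.028.
Power = Φ(0.028) = 0.511.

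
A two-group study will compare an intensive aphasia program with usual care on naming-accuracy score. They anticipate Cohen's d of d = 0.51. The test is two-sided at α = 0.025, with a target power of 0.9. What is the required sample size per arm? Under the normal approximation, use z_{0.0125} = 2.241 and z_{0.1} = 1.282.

For two independent groups with equal n: n = 2·((z_{α/2} + z_β) / d)².
z_{α/2} + z_β = 2.241 + 1.282 = 3.523.
n = 2 × (3.523 / 0.51)² = 2 × 6.908² = 2 × 47.72 = 95.4.
Round up to the next whole participant.

n = 96 per group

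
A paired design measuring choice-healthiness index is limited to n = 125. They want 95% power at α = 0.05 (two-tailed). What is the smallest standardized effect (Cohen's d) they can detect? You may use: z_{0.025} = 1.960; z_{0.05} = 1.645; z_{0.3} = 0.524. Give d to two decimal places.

d_min ≈ 0.32

For a single sample (or paired design) of n = 125: d_min = (z_{α/2} + z_β)/√n.
z-sum = 1.960 + 1.645 = 3.605.
d_min = 3.605 / √125 = 3.605 / 11.180 = 0.322.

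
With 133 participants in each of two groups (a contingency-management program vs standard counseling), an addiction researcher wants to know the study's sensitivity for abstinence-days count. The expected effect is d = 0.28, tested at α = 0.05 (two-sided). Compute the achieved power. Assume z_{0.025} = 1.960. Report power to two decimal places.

For two equal groups, power = Φ(d·√(n/2) − z_{α/2}).
d·√(n/2) = 0.28 × √(133/2) = 0.28 × 8.155 = 2.283.
z_β = 2.283 − 1.960 = 0.323.
Power = Φ(0.323) = 0.627.

power ≈ 0.63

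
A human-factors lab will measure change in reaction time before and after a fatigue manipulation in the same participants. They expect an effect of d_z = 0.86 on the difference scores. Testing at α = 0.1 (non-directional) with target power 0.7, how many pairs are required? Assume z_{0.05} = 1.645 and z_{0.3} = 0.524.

For a paired (one-sample on differences) test: n = ((z_{α/2} + z_β) / d)².
z_{α/2} + z_β = 1.645 + 0.524 = 2.169.
n = (2.169 / 0.86)² = 2.522² = 6.36.
Round up.

n = 7 pairs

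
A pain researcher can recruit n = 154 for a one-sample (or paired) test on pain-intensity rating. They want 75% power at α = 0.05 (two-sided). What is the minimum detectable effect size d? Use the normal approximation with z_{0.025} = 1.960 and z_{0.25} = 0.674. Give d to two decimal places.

For a single sample (or paired design) of n = 154: d_min = (z_{α/2} + z_β)/√n.
z-sum = 1.960 + 0.674 = 2.634.
d_min = 2.634 / √154 = 2.634 / 12.410 = 0.212.

d_min ≈ 0.21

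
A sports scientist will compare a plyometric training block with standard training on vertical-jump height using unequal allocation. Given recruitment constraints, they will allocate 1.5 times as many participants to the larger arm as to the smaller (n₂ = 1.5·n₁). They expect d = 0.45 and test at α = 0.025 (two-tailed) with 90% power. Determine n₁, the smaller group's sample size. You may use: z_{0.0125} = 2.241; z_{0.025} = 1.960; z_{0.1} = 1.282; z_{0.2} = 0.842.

n₁ = 103

With allocation ratio k = n₂/n₁ = 1.5, Var(x̄₁−x̄₂) = σ²(1/n₁ + 1/(k·n₁)) = σ²·(k+1)/(k·n₁).
So n₁ = (1 + 1/k)·((z_{α/2} + z_β)/d)² = 1.667 × (3.523/0.45)².
n₁ = 1.667 × 61.29 = 102.2.
Round up: n₁ = 103, giving n₂ = ⌈1.5 × 103⌉ = ⌈154.5⌉ = 155.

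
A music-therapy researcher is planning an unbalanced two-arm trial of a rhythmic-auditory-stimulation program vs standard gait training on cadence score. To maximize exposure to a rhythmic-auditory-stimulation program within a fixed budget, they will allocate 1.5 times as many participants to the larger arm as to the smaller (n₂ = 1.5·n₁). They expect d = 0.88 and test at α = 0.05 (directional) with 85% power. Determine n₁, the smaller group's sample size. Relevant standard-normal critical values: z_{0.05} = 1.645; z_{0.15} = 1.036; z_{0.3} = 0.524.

n₁ = 16

With allocation ratio k = n₂/n₁ = 1.5, Var(x̄₁−x̄₂) = σ²(1/n₁ + 1/(k·n₁)) = σ²·(k+1)/(k·n₁).
So n₁ = (1 + 1/k)·((z_{α} + z_β)/d)² = 1.667 × (2.681/0.88)².
n₁ = 1.667 × 9.28 = 15.5.
Round up: n₁ = 16, giving n₂ = 1.5 × 16 = 24.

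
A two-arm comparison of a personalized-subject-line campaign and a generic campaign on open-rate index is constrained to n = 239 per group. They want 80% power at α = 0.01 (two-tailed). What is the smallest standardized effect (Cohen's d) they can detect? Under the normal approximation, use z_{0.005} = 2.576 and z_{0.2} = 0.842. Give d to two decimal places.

For two independent groups of n = 239 each: d_min = (z_{α/2} + z_β)·√(2/n).
z-sum = 2.576 + 0.842 = 3.418.
d_min = 3.418 × √(2/239) = 3.418 × 0.0915 = 0.313.

d_min ≈ 0.31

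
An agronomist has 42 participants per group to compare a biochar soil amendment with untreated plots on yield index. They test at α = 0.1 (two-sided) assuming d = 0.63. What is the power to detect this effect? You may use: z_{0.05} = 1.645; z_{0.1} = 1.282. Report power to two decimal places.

For two equal groups, power = Φ(d·√(n/2) − z_{α/2}).
d·√(n/2) = 0.63 × √(42/2) = 0.63 × 4.583 = 2.887.
z_β = 2.887 − 1.645 = 1.242.
Power = Φ(1.242) = 0.893.

power ≈ 0.89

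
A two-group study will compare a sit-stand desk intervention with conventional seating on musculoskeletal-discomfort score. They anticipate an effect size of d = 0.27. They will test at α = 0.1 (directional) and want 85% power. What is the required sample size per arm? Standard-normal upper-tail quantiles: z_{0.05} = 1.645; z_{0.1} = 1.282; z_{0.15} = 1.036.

n = 148 per group

For two independent groups with equal n: n = 2·((z_{α} + z_β) / d)².
z_{α} + z_β = 1.282 + 1.036 = 2.318.
n = 2 × (2.318 / 0.27)² = 2 × 8.585² = 2 × 73.71 = 147.4.
Round up to the next whole participant.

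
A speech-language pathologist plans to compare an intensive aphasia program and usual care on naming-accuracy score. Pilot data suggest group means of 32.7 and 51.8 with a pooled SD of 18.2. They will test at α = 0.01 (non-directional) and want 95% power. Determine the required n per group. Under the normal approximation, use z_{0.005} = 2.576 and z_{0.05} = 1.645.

Cohen's d = |M₁ − M₂| / SD_pooled = |32.7 − 51.8| / 18.2 = 19.1 / 18.2 = 1.049.
For two independent groups with equal n: n = 2·((z_{α/2} + z_β) / d)².
z_{α/2} + z_β = 2.576 + 1.645 = 4.221.
n = 2 × (4.221 / 1.049)² = 2 × 4.024² = 2 × 16.19 = 32.4.
Round up to the next whole participant.

n = 33 per group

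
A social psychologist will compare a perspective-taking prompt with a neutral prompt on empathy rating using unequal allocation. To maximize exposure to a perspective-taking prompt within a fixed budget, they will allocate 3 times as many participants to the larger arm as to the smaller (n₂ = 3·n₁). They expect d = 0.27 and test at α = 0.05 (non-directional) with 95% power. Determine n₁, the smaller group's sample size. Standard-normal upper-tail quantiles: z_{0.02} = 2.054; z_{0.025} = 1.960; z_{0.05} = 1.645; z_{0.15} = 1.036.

n₁ = 238

With allocation ratio k = n₂/n₁ = 3, Var(x̄₁−x̄₂) = σ²(1/n₁ + 1/(k·n₁)) = σ²·(k+1)/(k·n₁).
So n₁ = (1 + 1/k)·((z_{α/2} + z_β)/d)² = 1.333 × (3.605/0.27)².
n₁ = 1.333 × 178.27 = 237.7.
Round up: n₁ = 238, giving n₂ = 3 × 238 = 714.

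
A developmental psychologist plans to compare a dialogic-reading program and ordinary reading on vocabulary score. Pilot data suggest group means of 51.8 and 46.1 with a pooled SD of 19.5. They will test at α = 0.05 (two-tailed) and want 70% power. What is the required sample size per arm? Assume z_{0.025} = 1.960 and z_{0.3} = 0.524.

Cohen's d = |M₁ − M₂| / SD_pooled = |51.8 − 46.1| / 19.5 = 5.7 / 19.5 = 0.292.
For two independent groups with equal n: n = 2·((z_{α/2} + z_β) / d)².
z_{α/2} + z_β = 1.960 + 0.524 = 2.484.
n = 2 × (2.484 / 0.292)² = 2 × 8.507² = 2 × 72.37 = 144.7.
Round up to the next whole participant.

n = 145 per group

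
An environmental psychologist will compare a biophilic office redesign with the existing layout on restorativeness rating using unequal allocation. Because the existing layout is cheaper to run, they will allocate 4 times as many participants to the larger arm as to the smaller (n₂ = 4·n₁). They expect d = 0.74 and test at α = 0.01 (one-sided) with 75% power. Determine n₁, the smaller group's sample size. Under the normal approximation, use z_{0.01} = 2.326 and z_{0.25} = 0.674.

With allocation ratio k = n₂/n₁ = 4, Var(x̄₁−x̄₂) = σ²(1/n₁ + 1/(k·n₁)) = σ²·(k+1)/(k·n₁).
So n₁ = (1 + 1/k)·((z_{α} + z_β)/d)² = 1.250 × (3.000/0.74)².
n₁ = 1.250 × 16.44 = 20.5.
Round up: n₁ = 21, giving n₂ = 4 × 21 = 84.

n₁ = 21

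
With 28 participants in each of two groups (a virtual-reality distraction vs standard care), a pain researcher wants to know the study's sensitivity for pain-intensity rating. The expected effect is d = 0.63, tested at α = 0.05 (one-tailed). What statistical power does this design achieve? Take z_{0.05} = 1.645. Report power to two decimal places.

For two equal groups, power = Φ(d·√(n/2) − z_{α}).
d·√(n/2) = 0.63 × √(28/2) = 0.63 × 3.742 = 2.357.
z_β = 2.357 − 1.645 = 0.712.
Power = Φ(0.712) = 0.762.

power ≈ 0.76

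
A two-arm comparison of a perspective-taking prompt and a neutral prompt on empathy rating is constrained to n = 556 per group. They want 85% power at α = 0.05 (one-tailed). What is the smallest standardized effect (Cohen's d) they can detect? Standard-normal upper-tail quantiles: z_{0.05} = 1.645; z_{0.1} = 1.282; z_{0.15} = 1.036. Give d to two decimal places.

d_min ≈ 0.16

For two independent groups of n = 556 each: d_min = (z_{α} + z_β)·√(2/n).
z-sum = 1.645 + 1.036 = 2.681.
d_min = 2.681 × √(2/556) = 2.681 × 0.0600 = 0.161.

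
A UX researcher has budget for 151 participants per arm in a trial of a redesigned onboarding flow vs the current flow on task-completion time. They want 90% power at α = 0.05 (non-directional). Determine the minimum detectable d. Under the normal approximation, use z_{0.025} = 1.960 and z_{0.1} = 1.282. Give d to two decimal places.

For two independent groups of n = 151 each: d_min = (z_{α/2} + z_β)·√(2/n).
z-sum = 1.960 + 1.282 = 3.242.
d_min = 3.242 × √(2/151) = 3.242 × 0.1151 = 0.373.

d_min ≈ 0.37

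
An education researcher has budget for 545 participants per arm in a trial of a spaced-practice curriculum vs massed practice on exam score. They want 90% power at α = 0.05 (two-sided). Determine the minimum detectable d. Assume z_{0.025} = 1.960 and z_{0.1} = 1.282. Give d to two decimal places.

d_min ≈ 0.20

For two independent groups of n = 545 each: d_min = (z_{α/2} + z_β)·√(2/n).
z-sum = 1.960 + 1.282 = 3.242.
d_min = 3.242 × √(2/545) = 3.242 × 0.0606 = 0.196.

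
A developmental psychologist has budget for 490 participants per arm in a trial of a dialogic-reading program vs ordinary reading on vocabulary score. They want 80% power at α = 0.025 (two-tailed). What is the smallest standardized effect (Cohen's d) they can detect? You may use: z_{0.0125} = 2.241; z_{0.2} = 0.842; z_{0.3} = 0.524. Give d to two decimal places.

d_min ≈ 0.20

For two independent groups of n = 490 each: d_min = (z_{α/2} + z_β)·√(2/n).
z-sum = 2.241 + 0.842 = 3.083.
d_min = 3.083 × √(2/490) = 3.083 × 0.0639 = 0.197.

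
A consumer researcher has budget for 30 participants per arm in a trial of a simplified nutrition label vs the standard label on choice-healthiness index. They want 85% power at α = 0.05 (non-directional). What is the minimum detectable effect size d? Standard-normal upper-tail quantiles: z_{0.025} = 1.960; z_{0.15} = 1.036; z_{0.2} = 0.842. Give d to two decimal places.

d_min ≈ 0.77

For two independent groups of n = 30 each: d_min = (z_{α/2} + z_β)·√(2/n).
z-sum = 1.960 + 1.036 = 2.996.
d_min = 2.996 × √(2/30) = 2.996 × 0.2582 = 0.774.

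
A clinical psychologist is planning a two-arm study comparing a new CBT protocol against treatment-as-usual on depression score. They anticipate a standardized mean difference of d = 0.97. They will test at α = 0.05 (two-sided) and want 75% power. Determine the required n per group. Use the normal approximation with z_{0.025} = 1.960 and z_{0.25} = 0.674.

n = 15 per group

For two independent groups with equal n: n = 2·((z_{α/2} + z_β) / d)².
z_{α/2} + z_β = 1.960 + 0.674 = 2.634.
n = 2 × (2.634 / 0.97)² = 2 × 2.715² = 2 × 7.37 = 14.7.
Round up to the next whole participant.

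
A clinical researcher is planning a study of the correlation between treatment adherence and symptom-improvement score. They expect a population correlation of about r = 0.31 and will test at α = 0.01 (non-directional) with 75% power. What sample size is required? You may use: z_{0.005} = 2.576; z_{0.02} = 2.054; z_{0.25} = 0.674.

Fisher's z: C = ½·ln((1+r)/(1−r)) = ½·ln(1.8986) = 0.3205.
n = ((z_{α/2} + z_β)/C)² + 3.
(2.576 + 0.674) / 0.3205 = 3.250 / 0.3205 = 10.140.
n = 10.140² + 3 = 102.83 + 3 = 105.8.
Round up.

n = 106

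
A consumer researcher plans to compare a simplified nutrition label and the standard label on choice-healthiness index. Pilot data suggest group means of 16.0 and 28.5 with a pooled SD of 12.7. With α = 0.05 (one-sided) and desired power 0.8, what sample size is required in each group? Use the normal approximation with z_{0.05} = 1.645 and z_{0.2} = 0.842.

Cohen's d = |M₁ − M₂| / SD_pooled = |16.0 − 28.5| / 12.7 = 12.5 / 12.7 = 0.984.
For two independent groups with equal n: n = 2·((z_{α} + z_β) / d)².
z_{α} + z_β = 1.645 + 0.842 = 2.487.
n = 2 × (2.487 / 0.984)² = 2 × 2.527² = 2 × 6.39 = 12.8.
Round up to the next whole participant.

n = 13 per group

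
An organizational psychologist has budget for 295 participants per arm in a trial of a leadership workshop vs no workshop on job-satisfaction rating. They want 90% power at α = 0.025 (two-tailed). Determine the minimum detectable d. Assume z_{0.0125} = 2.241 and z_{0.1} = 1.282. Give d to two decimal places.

d_min ≈ 0.29

For two independent groups of n = 295 each: d_min = (z_{α/2} + z_β)·√(2/n).
z-sum = 2.241 + 1.282 = 3.523.
d_min = 3.523 × √(2/295) = 3.523 × 0.0823 = 0.290.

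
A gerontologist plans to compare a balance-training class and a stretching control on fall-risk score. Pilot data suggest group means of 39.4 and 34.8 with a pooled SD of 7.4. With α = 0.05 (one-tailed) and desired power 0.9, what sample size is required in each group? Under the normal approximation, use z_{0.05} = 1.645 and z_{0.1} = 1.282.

n = 45 per group

Cohen's d = |M₁ − M₂| / SD_pooled = |39.4 − 34.8| / 7.4 = 4.6 / 7.4 = 0.622.
For two independent groups with equal n: n = 2·((z_{α} + z_β) / d)².
z_{α} + z_β = 1.645 + 1.282 = 2.927.
n = 2 × (2.927 / 0.622)² = 2 × 4.706² = 2 × 22.14 = 44.3.
Round up to the next whole participant.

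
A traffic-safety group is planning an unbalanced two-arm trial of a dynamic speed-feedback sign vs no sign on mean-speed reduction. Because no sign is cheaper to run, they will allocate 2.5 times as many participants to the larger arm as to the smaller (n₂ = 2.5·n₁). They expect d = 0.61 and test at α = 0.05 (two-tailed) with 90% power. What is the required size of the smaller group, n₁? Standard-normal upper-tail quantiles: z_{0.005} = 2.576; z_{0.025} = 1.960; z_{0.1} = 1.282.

With allocation ratio k = n₂/n₁ = 2.5, Var(x̄₁−x̄₂) = σ²(1/n₁ + 1/(k·n₁)) = σ²·(k+1)/(k·n₁).
So n₁ = (1 + 1/k)·((z_{α/2} + z_β)/d)² = 1.400 × (3.242/0.61)².
n₁ = 1.400 × 28.25 = 39.5.
Round up: n₁ = 40, giving n₂ = 2.5 × 40 = 100.

n₁ = 40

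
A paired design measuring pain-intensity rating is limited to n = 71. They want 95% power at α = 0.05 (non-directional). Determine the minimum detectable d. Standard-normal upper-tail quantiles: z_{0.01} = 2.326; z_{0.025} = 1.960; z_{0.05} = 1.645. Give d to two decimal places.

d_min ≈ 0.43

For a single sample (or paired design) of n = 71: d_min = (z_{α/2} + z_β)/√n.
z-sum = 1.960 + 1.645 = 3.605.
d_min = 3.605 / √71 = 3.605 / 8.426 = 0.428.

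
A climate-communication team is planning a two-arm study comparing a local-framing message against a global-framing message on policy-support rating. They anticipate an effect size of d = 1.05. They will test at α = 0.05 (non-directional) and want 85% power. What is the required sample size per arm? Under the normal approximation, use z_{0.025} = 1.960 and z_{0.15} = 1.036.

For two independent groups with equal n: n = 2·((z_{α/2} + z_β) / d)².
z_{α/2} + z_β = 1.960 + 1.036 = 2.996.
n = 2 × (2.996 / 1.05)² = 2 × 2.853² = 2 × 8.14 = 16.3.
Round up to the next whole participant.

n = 17 per group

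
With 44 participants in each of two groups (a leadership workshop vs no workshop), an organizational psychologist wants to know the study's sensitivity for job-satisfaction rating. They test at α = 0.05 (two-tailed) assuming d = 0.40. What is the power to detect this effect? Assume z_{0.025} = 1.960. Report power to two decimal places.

For two equal groups, power = Φ(d·√(n/2) − z_{α/2}).
d·√(n/2) = 0.40 × √(44/2) = 0.40 × 4.690 = 1.876.
z_β = 1.876 − 1.960 = -0.084.
Power = Φ(-0.084) = 0.467.

power ≈ 0.47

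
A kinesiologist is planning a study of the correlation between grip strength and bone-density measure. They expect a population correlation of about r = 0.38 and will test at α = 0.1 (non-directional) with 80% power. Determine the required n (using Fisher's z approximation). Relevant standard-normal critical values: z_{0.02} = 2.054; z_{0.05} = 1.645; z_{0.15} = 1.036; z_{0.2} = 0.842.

Fisher's z: C = ½·ln((1+r)/(1−r)) = ½·ln(2.2258) = 0.4001.
n = ((z_{α/2} + z_β)/C)² + 3.
(1.645 + 0.842) / 0.4001 = 2.487 / 0.4001 = 6.216.
n = 6.216² + 3 = 38.64 + 3 = 41.6.
Round up.

n = 42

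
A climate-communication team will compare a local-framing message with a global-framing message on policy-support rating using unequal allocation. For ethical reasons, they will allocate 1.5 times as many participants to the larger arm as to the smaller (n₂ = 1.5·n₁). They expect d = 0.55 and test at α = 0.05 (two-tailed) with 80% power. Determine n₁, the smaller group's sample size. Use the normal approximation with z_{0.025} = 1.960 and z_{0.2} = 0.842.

n₁ = 44

With allocation ratio k = n₂/n₁ = 1.5, Var(x̄₁−x̄₂) = σ²(1/n₁ + 1/(k·n₁)) = σ²·(k+1)/(k·n₁).
So n₁ = (1 + 1/k)·((z_{α/2} + z_β)/d)² = 1.667 × (2.802/0.55)².
n₁ = 1.667 × 25.95 = 43.3.
Round up: n₁ = 44, giving n₂ = 1.5 × 44 = 66.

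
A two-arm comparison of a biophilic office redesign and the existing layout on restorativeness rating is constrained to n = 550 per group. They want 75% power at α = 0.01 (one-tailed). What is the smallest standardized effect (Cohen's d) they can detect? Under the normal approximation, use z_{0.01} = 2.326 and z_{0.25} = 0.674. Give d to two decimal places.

For two independent groups of n = 550 each: d_min = (z_{α} + z_β)·√(2/n).
z-sum = 2.326 + 0.674 = 3.000.
d_min = 3.000 × √(2/550) = 3.000 × 0.0603 = 0.181.

d_min ≈ 0.18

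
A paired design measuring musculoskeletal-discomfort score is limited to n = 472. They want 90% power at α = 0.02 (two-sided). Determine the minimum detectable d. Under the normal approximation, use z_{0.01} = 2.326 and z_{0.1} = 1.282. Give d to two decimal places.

For a single sample (or paired design) of n = 472: d_min = (z_{α/2} + z_β)/√n.
z-sum = 2.326 + 1.282 = 3.608.
d_min = 3.608 / √472 = 3.608 / 21.726 = 0.166.

d_min ≈ 0.17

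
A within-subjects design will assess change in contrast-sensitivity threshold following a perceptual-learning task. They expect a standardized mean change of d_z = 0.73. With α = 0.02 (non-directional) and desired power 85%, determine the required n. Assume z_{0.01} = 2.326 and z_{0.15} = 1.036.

n = 22 pairs

For a paired (one-sample on differences) test: n = ((z_{α/2} + z_β) / d)².
z_{α/2} + z_β = 2.326 + 1.036 = 3.362.
n = (3.362 / 0.73)² = 4.605² = 21.21.
Round up.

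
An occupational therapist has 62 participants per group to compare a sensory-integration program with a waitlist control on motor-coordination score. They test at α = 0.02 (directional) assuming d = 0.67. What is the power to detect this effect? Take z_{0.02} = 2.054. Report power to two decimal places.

power ≈ 0.95

For two equal groups, power = Φ(d·√(n/2) − z_{α}).
d·√(n/2) = 0.67 × √(62/2) = 0.67 × 5.568 = 3.730.
z_β = 3.730 − 2.054 = 1.676.
Power = Φ(1.676) = 0.953.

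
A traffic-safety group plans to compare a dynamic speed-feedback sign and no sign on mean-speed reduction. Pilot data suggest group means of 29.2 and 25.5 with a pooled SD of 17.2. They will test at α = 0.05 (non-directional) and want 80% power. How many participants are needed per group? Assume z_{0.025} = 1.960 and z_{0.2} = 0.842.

Cohen's d = |M₁ − M₂| / SD_pooled = |29.2 − 25.5| / 17.2 = 3.7 / 17.2 = 0.215.
For two independent groups with equal n: n = 2·((z_{α/2} + z_β) / d)².
z_{α/2} + z_β = 1.960 + 0.842 = 2.802.
n = 2 × (2.802 / 0.215)² = 2 × 13.033² = 2 × 169.85 = 339.7.
Round up to the next whole participant.

n = 340 per group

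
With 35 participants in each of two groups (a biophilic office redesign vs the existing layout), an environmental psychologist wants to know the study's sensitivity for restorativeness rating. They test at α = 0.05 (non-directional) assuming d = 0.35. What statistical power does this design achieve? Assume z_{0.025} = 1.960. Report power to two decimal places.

power ≈ 0.31

For two equal groups, power = Φ(d·√(n/2) − z_{α/2}).
d·√(n/2) = 0.35 × √(35/2) = 0.35 × 4.183 = 1.464.
z_β = 1.464 − 1.960 = -0.496.
Power = Φ(-0.496) = 0.310.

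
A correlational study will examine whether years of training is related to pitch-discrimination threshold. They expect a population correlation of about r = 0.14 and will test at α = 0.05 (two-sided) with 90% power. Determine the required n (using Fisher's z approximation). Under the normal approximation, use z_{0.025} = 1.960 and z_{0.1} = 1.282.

n = 533

Fisher's z: C = ½·ln((1+r)/(1−r)) = ½·ln(1.3256) = 0.1409.
n = ((z_{α/2} + z_β)/C)² + 3.
(1.960 + 1.282) / 0.1409 = 3.242 / 0.1409 = 23.009.
n = 23.009² + 3 = 529.42 + 3 = 532.4.
Round up.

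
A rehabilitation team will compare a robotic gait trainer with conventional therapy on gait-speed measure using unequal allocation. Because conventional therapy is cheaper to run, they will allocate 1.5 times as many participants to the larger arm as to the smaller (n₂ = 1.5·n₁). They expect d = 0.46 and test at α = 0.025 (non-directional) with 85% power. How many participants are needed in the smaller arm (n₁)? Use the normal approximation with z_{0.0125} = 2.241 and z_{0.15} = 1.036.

n₁ = 85

With allocation ratio k = n₂/n₁ = 1.5, Var(x̄₁−x̄₂) = σ²(1/n₁ + 1/(k·n₁)) = σ²·(k+1)/(k·n₁).
So n₁ = (1 + 1/k)·((z_{α/2} + z_β)/d)² = 1.667 × (3.277/0.46)².
n₁ = 1.667 × 50.75 = 84.6.
Round up: n₁ = 85, giving n₂ = ⌈1.5 × 85⌉ = ⌈127.5⌉ = 128.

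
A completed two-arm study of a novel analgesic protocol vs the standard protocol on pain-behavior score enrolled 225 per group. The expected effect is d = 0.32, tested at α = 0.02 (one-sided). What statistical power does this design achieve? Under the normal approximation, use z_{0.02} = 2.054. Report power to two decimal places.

power ≈ 0.91

For two equal groups, power = Φ(d·√(n/2) − z_{α}).
d·√(n/2) = 0.32 × √(225/2) = 0.32 × 10.607 = 3.394.
z_β = 3.394 − 2.054 = 1.340.
Power = Φ(1.340) = 0.910.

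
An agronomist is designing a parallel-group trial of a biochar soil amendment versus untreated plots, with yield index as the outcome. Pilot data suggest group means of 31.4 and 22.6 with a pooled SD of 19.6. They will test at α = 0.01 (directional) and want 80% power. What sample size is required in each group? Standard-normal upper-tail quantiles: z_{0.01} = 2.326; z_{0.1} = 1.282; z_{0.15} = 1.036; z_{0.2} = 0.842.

n = 100 per group

Cohen's d = |M₁ − M₂| / SD_pooled = |31.4 − 22.6| / 19.6 = 8.8 / 19.6 = 0.449.
For two independent groups with equal n: n = 2·((z_{α} + z_β) / d)².
z_{α} + z_β = 2.326 + 0.842 = 3.168.
n = 2 × (3.168 / 0.449)² = 2 × 7.056² = 2 × 49.78 = 99.6.
Round up to the next whole participant.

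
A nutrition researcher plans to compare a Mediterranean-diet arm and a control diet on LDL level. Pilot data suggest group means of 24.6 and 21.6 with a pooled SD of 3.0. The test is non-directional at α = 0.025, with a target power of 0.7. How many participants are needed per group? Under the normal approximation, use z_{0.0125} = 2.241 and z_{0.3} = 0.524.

n = 16 per group

Cohen's d = |M₁ − M₂| / SD_pooled = |24.6 − 21.6| / 3.0 = 3.0 / 3.0 = 1.000.
For two independent groups with equal n: n = 2·((z_{α/2} + z_β) / d)².
z_{α/2} + z_β = 2.241 + 0.524 = 2.765.
n = 2 × (2.765 / 1.000)² = 2 × 2.765² = 2 × 7.65 = 15.3.
Round up to the next whole participant.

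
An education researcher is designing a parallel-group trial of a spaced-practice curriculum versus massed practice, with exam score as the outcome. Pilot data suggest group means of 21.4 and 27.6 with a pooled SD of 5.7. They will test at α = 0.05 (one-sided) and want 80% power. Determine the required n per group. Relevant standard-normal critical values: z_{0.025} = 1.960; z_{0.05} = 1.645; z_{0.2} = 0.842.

Cohen's d = |M₁ − M₂| / SD_pooled = |21.4 − 27.6| / 5.7 = 6.2 / 5.7 = 1.088.
For two independent groups with equal n: n = 2·((z_{α} + z_β) / d)².
z_{α} + z_β = 1.645 + 0.842 = 2.487.
n = 2 × (2.487 / 1.088)² = 2 × 2.286² = 2 × 5.23 = 10.5.
Round up to the next whole participant.

n = 11 per group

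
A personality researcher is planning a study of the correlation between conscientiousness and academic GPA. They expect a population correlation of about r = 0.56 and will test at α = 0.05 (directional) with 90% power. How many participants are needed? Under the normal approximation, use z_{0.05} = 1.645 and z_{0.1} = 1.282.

Fisher's z: C = ½·ln((1+r)/(1−r)) = ½·ln(3.5455) = 0.6328.
n = ((z_{α} + z_β)/C)² + 3.
(1.645 + 1.282) / 0.6328 = 2.927 / 0.6328 = 4.625.
n = 4.625² + 3 = 21.40 + 3 = 24.4.
Round up.

n = 25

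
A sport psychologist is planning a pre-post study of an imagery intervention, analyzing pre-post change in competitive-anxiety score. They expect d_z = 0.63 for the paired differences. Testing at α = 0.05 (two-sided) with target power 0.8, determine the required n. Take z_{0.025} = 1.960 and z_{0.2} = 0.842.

n = 20 pairs

For a paired (one-sample on differences) test: n = ((z_{α/2} + z_β) / d)².
z_{α/2} + z_β = 1.960 + 0.842 = 2.802.
n = (2.802 / 0.63)² = 4.448² = 19.78.
Round up.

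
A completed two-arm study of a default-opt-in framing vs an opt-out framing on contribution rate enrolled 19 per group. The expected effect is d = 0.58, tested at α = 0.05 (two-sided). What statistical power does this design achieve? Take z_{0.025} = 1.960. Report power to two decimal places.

power ≈ 0.43

For two equal groups, power = Φ(d·√(n/2) − z_{α/2}).
d·√(n/2) = 0.58 × √(19/2) = 0.58 × 3.082 = 1.788.
z_β = 1.788 − 1.960 = -0.172.
Power = Φ(-0.172) = 0.432.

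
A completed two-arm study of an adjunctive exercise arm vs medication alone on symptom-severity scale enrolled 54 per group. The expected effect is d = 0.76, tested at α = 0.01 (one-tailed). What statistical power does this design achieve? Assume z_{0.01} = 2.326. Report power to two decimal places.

For two equal groups, power = Φ(d·√(n/2) − z_{α}).
d·√(n/2) = 0.76 × √(54/2) = 0.76 × 5.196 = 3.949.
z_β = 3.949 − 2.326 = 1.623.
Power = Φ(1.623) = 0.948.

power ≈ 0.95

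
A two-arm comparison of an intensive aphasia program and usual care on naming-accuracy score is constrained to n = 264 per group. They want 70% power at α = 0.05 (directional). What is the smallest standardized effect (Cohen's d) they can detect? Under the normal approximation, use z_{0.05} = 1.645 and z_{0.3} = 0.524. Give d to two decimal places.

For two independent groups of n = 264 each: d_min = (z_{α} + z_β)·√(2/n).
z-sum = 1.645 + 0.524 = 2.169.
d_min = 2.169 × √(2/264) = 2.169 × 0.0870 = 0.189.

d_min ≈ 0.19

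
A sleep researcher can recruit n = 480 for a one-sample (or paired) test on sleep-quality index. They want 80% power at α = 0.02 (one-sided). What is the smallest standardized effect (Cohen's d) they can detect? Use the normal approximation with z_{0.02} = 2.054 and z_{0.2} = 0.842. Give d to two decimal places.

For a single sample (or paired design) of n = 480: d_min = (z_{α} + z_β)/√n.
z-sum = 2.054 + 0.842 = 2.896.
d_min = 2.896 / √480 = 2.896 / 21.909 = 0.132.

d_min ≈ 0.13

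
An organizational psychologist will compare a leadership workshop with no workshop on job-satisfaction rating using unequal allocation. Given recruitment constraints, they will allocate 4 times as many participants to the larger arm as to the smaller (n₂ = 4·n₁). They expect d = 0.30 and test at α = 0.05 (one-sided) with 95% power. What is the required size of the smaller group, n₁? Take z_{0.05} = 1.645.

n₁ = 151

With allocation ratio k = n₂/n₁ = 4, Var(x̄₁−x̄₂) = σ²(1/n₁ + 1/(k·n₁)) = σ²·(k+1)/(k·n₁).
So n₁ = (1 + 1/k)·((z_{α} + z_β)/d)² = 1.250 × (3.290/0.30)².
n₁ = 1.250 × 120.27 = 150.3.
Round up: n₁ = 151, giving n₂ = 4 × 151 = 604.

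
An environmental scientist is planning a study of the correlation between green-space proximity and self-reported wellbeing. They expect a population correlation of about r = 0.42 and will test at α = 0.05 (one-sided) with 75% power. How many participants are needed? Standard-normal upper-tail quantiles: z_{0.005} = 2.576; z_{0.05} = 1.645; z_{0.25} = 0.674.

Fisher's z: C = ½·ln((1+r)/(1−r)) = ½·ln(2.4483) = 0.4477.
n = ((z_{α} + z_β)/C)² + 3.
(1.645 + 0.674) / 0.4477 = 2.319 / 0.4477 = 5.180.
n = 5.180² + 3 = 26.83 + 3 = 29.8.
Round up.

n = 30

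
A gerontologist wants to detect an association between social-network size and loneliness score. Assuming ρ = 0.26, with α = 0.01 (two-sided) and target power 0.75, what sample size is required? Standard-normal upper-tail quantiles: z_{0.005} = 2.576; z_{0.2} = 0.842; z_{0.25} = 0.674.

n = 153

Fisher's z: C = ½·ln((1+r)/(1−r)) = ½·ln(1.7027) = 0.2661.
n = ((z_{α/2} + z_β)/C)² + 3.
(2.576 + 0.674) / 0.2661 = 3.250 / 0.2661 = 12.213.
n = 12.213² + 3 = 149.17 + 3 = 152.2.
Round up.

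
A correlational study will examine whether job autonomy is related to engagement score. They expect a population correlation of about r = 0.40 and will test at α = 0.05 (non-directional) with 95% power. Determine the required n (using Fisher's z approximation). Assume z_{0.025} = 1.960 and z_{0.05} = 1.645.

n = 76

Fisher's z: C = ½·ln((1+r)/(1−r)) = ½·ln(2.3333) = 0.4236.
n = ((z_{α/2} + z_β)/C)² + 3.
(1.960 + 1.645) / 0.4236 = 3.605 / 0.4236 = 8.510.
n = 8.510² + 3 = 72.43 + 3 = 75.4.
Round up.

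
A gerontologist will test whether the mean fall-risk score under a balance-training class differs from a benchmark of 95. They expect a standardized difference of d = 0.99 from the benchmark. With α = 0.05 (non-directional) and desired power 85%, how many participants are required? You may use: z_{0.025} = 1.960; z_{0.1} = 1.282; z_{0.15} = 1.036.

For a one-sample test: n = ((z_{α/2} + z_β) / d)².
z_{α/2} + z_β = 1.960 + 1.036 = 2.996.
n = (2.996 / 0.99)² = 3.026² = 9.16.
Round up.

n = 10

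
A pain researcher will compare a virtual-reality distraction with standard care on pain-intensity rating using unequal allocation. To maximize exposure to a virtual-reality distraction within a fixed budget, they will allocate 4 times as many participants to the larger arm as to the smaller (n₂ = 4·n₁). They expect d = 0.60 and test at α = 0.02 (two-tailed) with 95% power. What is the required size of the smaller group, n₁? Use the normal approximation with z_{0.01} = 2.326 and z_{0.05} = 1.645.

n₁ = 55

With allocation ratio k = n₂/n₁ = 4, Var(x̄₁−x̄₂) = σ²(1/n₁ + 1/(k·n₁)) = σ²·(k+1)/(k·n₁).
So n₁ = (1 + 1/k)·((z_{α/2} + z_β)/d)² = 1.250 × (3.971/0.60)².
n₁ = 1.250 × 43.80 = 54.8.
Round up: n₁ = 55, giving n₂ = 4 × 55 = 220.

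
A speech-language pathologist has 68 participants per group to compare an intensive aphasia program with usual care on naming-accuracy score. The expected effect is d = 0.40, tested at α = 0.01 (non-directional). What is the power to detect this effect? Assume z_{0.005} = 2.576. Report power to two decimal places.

For two equal groups, power = Φ(d·√(n/2) − z_{α/2}).
d·√(n/2) = 0.40 × √(68/2) = 0.40 × 5.831 = 2.332.
z_β = 2.332 − 2.576 = -0.244.
Power = Φ(-0.244) = 0.404.

power ≈ 0.40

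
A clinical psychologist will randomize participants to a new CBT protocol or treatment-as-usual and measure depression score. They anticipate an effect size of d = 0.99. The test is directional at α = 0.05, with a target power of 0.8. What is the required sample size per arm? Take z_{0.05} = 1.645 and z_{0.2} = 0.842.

n = 13 per group

For two independent groups with equal n: n = 2·((z_{α} + z_β) / d)².
z_{α} + z_β = 1.645 + 0.842 = 2.487.
n = 2 × (2.487 / 0.99)² = 2 × 2.512² = 2 × 6.31 = 12.6.
Round up to the next whole participant.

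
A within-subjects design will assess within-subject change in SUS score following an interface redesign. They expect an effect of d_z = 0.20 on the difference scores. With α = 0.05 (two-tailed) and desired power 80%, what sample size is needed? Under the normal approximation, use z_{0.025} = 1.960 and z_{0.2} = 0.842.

n = 197 pairs

For a paired (one-sample on differences) test: n = ((z_{α/2} + z_β) / d)².
z_{α/2} + z_β = 1.960 + 0.842 = 2.802.
n = (2.802 / 0.20)² = 14.010² = 196.28.
Round up.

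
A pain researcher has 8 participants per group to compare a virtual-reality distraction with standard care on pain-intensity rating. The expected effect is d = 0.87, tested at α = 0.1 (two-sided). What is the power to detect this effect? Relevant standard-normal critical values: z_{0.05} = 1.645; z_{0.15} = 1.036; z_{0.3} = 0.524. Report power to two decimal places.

power ≈ 0.54

For two equal groups, power = Φ(d·√(n/2) − z_{α/2}).
d·√(n/2) = 0.87 × √(8/2) = 0.87 × 2.000 = 1.740.
z_β = 1.740 − 1.645 = 0.095.
Power = Φ(0.095) = 0.538.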